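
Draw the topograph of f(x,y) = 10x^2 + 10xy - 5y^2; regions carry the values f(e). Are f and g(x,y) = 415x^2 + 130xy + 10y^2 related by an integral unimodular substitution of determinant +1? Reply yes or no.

D₁ = 300, D₂ = 300
river cycle of f (length 2): (-5, 10, 10), (10, 10, -5)
river cycle of g (length 2): (10, 10, -5), (-5, 10, 10)
cycles coincide ⇒ equivalent

yes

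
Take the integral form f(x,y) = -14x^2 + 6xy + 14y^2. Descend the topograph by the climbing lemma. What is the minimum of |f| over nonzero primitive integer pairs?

river: ρ → (14,22,-6)
river: ρ → (-6,26,6)
river: ρ → (6,22,-14)
river: ρ → (-14,6,14)
closes: descent 0, river 4
min |a| on river = 6

6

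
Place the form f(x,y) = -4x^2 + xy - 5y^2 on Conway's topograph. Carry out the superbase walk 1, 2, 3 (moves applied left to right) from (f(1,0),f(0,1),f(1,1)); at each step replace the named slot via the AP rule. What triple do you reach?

start (-4,-5,-8) = (f(1,0),f(0,1),f(1,1))
replace slot 1: 2·((-5)+(-8)) − (-4) = -22 → (-22,-5,-8)
replace slot 2: 2·((-22)+(-8)) − (-5) = -55 → (-22,-55,-8)
replace slot 3: 2·((-22)+(-55)) − (-8) = -146 → (-22,-55,-146)

-22,-55,-146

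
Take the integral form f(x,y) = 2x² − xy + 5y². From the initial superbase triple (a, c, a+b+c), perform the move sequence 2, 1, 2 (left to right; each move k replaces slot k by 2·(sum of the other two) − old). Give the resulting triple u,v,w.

start (2,5,6) = (f(1,0),f(0,1),f(1,1))
replace slot 2: 2·(2+6) − 5 = 11 → (2,11,6)
replace slot 1: 2·(11+6) − 2 = 32 → (32,11,6)
replace slot 2: 2·(32+6) − 11 = 65 → (32,65,6)

32,65,6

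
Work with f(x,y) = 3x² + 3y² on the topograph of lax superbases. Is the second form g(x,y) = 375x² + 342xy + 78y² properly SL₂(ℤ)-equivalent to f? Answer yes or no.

D₁ = -36, D₂ = -36
f: reduced (well bottom): (3,0,3) with a≤c, −a<b≤a
g: flip: (375,342,78)→(78,-342,375)
g: translate: b→-30 (≡-342 mod 156), so (78,-342,375)→(78,-30,3)
g: flip: (78,-30,3)→(3,30,78)
g: translate: b→0 (≡30 mod 6), so (3,30,78)→(3,0,3)
g: reduced (well bottom): (3,0,3) with a≤c, −a<b≤a
reduced forms (3, 0, 3) vs (3, 0, 3) ⇒ equivalent

yes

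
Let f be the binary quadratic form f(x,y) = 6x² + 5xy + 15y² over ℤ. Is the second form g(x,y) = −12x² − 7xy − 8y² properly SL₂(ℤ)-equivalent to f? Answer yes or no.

D₁ = -335, D₂ = -335
f: reduced (well bottom): (6,5,15) with a≤c, −a<b≤a
g is negative-definite; reduce −g:
−g: flip: (12,7,8)→(8,-7,12)
−g: reduced (well bottom): (8,-7,12) with a≤c, −a<b≤a
flip sign back: reduced form of g is (-8,7,-12)
reduced forms (6, 5, 15) vs (-8, 7, -12) ⇒ inequivalent

no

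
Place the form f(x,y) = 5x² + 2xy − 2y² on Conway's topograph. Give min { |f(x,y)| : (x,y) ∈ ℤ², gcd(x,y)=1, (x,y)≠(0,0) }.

descent: ρ → (-2,6,1)  [lands on river]
river: ρ → (1,6,-2)
closes: descent 1, river 2
min |a| on river = 1

1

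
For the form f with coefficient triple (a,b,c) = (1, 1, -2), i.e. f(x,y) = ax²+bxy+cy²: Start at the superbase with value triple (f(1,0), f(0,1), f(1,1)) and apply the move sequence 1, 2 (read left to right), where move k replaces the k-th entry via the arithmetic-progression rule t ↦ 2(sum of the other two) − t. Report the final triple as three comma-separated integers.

start (1,-2,0) = (f(1,0),f(0,1),f(1,1))
replace slot 1: 2·((-2)+0) − 1 = -5 → (-5,-2,0)
replace slot 2: 2·((-5)+0) − (-2) = -8 → (-5,-8,0)

-5,-8,0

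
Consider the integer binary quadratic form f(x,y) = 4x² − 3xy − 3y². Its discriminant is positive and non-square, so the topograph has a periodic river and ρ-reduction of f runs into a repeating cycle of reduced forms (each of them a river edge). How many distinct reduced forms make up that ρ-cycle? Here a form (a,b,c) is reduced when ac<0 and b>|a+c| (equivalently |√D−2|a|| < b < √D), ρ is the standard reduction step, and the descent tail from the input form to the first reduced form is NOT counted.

D = 57, ⌊√D⌋ = 7
descent: ρ → (-3,3,4)  [lands on river]
river: ρ → (4,5,-2)
river: ρ → (-2,7,1)
river: ρ → (1,7,-2)
river: ρ → (-2,5,4)
river: ρ → (4,3,-3)
ρ-cycle length = 6 (tail of 1 descent step not counted)

6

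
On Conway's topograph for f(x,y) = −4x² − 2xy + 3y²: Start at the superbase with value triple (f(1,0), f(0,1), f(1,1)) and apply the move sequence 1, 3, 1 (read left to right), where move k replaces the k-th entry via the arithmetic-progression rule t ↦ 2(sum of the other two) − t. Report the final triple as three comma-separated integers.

start (-4,3,-3) = (f(1,0),f(0,1),f(1,1))
replace slot 1: 2·(3+(-3)) − (-4) = 4 → (4,3,-3)
replace slot 3: 2·(4+3) − (-3) = 17 → (4,3,17)
replace slot 1: 2·(3+17) − 4 = 36 → (36,3,17)

36,3,17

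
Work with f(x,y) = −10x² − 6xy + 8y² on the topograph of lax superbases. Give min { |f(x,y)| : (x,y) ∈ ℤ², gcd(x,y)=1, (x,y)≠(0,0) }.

descent: ρ → (8,6,-10)  [lands on river]
river: ρ → (-10,14,4)
river: ρ → (4,18,-2)
river: ρ → (-2,18,4)
river: ρ → (4,14,-10)
river: ρ → (-10,6,8)
river: ρ → (8,10,-8)
river: ρ → (-8,6,10)
river: ρ → (10,14,-4)
river: ρ → (-4,18,2)
river: ρ → (2,18,-4)
river: ρ → (-4,14,10)
river: ρ → (10,6,-8)
river: ρ → (-8,10,8)
closes: descent 1, river 14
min |a| on river = 2

2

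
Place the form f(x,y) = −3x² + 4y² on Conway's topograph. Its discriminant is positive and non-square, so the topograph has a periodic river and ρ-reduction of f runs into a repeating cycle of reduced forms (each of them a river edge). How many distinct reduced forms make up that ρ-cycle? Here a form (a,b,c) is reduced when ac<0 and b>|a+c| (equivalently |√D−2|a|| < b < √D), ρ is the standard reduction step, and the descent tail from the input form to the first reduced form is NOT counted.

D = 48, ⌊√D⌋ = 6
descent: ρ → (4,0,-3)
descent: ρ → (-3,6,1)  [lands on river]
river: ρ → (1,6,-3)
ρ-cycle length = 2 (tail of 2 descent steps not counted)

2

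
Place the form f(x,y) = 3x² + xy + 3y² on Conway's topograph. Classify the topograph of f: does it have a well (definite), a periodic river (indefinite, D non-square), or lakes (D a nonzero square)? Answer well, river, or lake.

D = b²−4ac = 1² − 4·3·3 = -35
D < 0 ⇒ definite ⇒ every region one sign ⇒ single well

well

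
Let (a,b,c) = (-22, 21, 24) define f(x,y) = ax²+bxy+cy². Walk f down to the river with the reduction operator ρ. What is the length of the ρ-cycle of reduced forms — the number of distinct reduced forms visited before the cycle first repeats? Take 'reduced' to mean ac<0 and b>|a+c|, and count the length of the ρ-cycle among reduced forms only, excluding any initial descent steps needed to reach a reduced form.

D = 2553, ⌊√D⌋ = 50
river: ρ → (24,27,-19)
river: ρ → (-19,49,2)
river: ρ → (2,47,-43)
river: ρ → (-43,39,6)
river: ρ → (6,45,-22)
river: ρ → (-22,43,8)
river: ρ → (8,37,-37)
river: ρ → (-37,37,8)
river: ρ → (8,43,-22)
river: ρ → (-22,45,6)
river: ρ → (6,39,-43)
river: ρ → (-43,47,2)
river: ρ → (2,49,-19)
river: ρ → (-19,27,24)
river: ρ → (24,21,-22)
river: ρ → (-22,23,23)
river: ρ → (23,23,-22)
river: ρ → (-22,21,24)
ρ-cycle length = 18 (tail of 0 descent steps not counted)

18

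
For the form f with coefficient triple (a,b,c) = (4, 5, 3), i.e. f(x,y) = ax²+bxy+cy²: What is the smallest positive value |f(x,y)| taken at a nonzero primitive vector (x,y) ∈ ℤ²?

translate: b→-3 (≡5 mod 8), so (4,5,3)→(4,-3,2)
flip: (4,-3,2)→(2,3,4)
translate: b→-1 (≡3 mod 4), so (2,3,4)→(2,-1,3)
reduced (well bottom): (2,-1,3) with a≤c, −a<b≤a
well minimum = a = 2

2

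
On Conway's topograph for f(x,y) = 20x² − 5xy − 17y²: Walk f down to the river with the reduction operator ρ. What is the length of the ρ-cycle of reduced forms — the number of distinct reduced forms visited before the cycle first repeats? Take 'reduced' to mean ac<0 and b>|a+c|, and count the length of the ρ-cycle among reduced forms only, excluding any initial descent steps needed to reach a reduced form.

D = 1385, ⌊√D⌋ = 37
descent: ρ → (-17,5,20)  [lands on river]
river: ρ → (20,35,-2)
river: ρ → (-2,37,2)
river: ρ → (2,35,-20)
river: ρ → (-20,5,17)
river: ρ → (17,29,-8)
river: ρ → (-8,35,5)
river: ρ → (5,35,-8)
river: ρ → (-8,29,17)
river: ρ → (17,5,-20)
river: ρ → (-20,35,2)
river: ρ → (2,37,-2)
river: ρ → (-2,35,20)
river: ρ → (20,5,-17)
river: ρ → (-17,29,8)
river: ρ → (8,35,-5)
river: ρ → (-5,35,8)
river: ρ → (8,29,-17)
ρ-cycle length = 18 (tail of 1 descent step not counted)

18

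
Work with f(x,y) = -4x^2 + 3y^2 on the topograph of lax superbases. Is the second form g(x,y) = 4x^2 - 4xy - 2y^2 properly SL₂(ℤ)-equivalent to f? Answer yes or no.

D₁ = 48, D₂ = 48
river cycle of f (length 2): (3, 6, -1), (-1, 6, 3)
river cycle of g (length 2): (-2, 4, 4), (4, 4, -2)
cycles differ ⇒ inequivalent

no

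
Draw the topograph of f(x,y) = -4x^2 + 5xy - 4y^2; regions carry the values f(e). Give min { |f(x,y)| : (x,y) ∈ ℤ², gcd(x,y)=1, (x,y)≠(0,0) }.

translate: b→3 (≡-5 mod 8), so (4,-5,4)→(4,3,3)
flip: (4,3,3)→(3,-3,4)
translate: b→3 (≡-3 mod 6), so (3,-3,4)→(3,3,4)
reduced (well bottom): (3,3,4) with a≤c, −a<b≤a
well minimum |f| = |-3| = 3 (negative-definite)

3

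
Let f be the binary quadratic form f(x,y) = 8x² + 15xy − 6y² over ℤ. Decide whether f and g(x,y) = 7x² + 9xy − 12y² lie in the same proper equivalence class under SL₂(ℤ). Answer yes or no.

D₁ = 417, D₂ = 417
river cycle of f (length 18): (-6, 9, 14), (14, 19, -1), (-1, 19, 14), (14, 9, -6), (-6, 15, 8), (8, 17, -4), (-4, 15, 12), (12, 9, -7), (-7, 19, 2), (2, 17, -16), … (8 more)
river cycle of g (length 18): (-12, 15, 4), (4, 17, -8), (-8, 15, 6), (6, 9, -14), (-14, 19, 1), (1, 19, -14), (-14, 9, 6), (6, 15, -8), (-8, 17, 4), (4, 15, -12), … (8 more)
cycles differ ⇒ inequivalent

no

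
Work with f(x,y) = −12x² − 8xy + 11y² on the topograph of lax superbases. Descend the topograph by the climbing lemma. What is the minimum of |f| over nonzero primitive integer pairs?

descent: ρ → (11,8,-12)  [lands on river]
river: ρ → (-12,16,7)
river: ρ → (7,12,-16)
river: ρ → (-16,20,3)
river: ρ → (3,22,-9)
river: ρ → (-9,14,11)
closes: descent 1, river 6
min |a| on river = 3

3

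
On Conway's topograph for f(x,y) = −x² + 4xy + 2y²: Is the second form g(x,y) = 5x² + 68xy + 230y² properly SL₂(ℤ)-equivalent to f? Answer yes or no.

D₁ = 24, D₂ = 24
river cycle of f (length 2): (2, 4, -1), (-1, 4, 2)
river cycle of g (length 2): (-1, 4, 2), (2, 4, -1)
cycles coincide ⇒ equivalent

yes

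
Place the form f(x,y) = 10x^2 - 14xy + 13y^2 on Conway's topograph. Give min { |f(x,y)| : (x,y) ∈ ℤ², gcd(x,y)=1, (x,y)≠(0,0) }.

translate: b→6 (≡-14 mod 20), so (10,-14,13)→(10,6,9)
flip: (10,6,9)→(9,-6,10)
reduced (well bottom): (9,-6,10) with a≤c, −a<b≤a
well minimum = a = 9

9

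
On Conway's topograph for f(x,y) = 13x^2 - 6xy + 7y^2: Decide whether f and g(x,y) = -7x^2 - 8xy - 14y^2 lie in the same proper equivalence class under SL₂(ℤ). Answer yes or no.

D₁ = -328, D₂ = -328
f: flip: (13,-6,7)→(7,6,13)
f: reduced (well bottom): (7,6,13) with a≤c, −a<b≤a
g is negative-definite; reduce −g:
−g: translate: b→-6 (≡8 mod 14), so (7,8,14)→(7,-6,13)
−g: reduced (well bottom): (7,-6,13) with a≤c, −a<b≤a
flip sign back: reduced form of g is (-7,6,-13)
reduced forms (7, 6, 13) vs (-7, 6, -13) ⇒ inequivalent

no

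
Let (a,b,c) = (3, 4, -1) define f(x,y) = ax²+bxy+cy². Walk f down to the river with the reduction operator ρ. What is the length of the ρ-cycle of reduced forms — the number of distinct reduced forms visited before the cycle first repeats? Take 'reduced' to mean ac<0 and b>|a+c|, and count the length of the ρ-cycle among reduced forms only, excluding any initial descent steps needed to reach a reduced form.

D = 28, ⌊√D⌋ = 5
river: ρ → (-1,4,3)
river: ρ → (3,2,-2)
river: ρ → (-2,2,3)
river: ρ → (3,4,-1)
ρ-cycle length = 4 (tail of 0 descent steps not counted)

4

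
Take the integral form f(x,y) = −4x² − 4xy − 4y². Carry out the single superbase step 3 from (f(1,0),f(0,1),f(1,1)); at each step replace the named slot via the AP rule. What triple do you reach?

start (-4,-4,-12) = (f(1,0),f(0,1),f(1,1))
replace slot 3: 2·((-4)+(-4)) − (-12) = -4 → (-4,-4,-4)

-4,-4,-4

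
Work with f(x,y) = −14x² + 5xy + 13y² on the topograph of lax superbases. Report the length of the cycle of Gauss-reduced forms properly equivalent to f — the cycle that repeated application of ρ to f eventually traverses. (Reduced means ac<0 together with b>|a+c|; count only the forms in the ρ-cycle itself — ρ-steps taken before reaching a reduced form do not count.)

D = 753, ⌊√D⌋ = 27
river: ρ → (13,21,-6)
river: ρ → (-6,27,1)
river: ρ → (1,27,-6)
river: ρ → (-6,21,13)
river: ρ → (13,5,-14)
river: ρ → (-14,23,4)
river: ρ → (4,25,-8)
river: ρ → (-8,23,7)
river: ρ → (7,19,-14)
river: ρ → (-14,9,12)
river: ρ → (12,15,-11)
river: ρ → (-11,7,16)
river: ρ → (16,25,-2)
river: ρ → (-2,27,3)
river: ρ → (3,27,-2)
river: ρ → (-2,25,16)
river: ρ → (16,7,-11)
river: ρ → (-11,15,12)
river: ρ → (12,9,-14)
river: ρ → (-14,19,7)
river: ρ → (7,23,-8)
river: ρ → (-8,25,4)
river: ρ → (4,23,-14)
river: ρ → (-14,5,13)
ρ-cycle length = 24 (tail of 0 descent steps not counted)

24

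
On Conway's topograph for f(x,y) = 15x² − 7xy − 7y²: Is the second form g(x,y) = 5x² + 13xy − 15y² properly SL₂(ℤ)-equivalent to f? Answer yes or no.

D₁ = 469, D₂ = 469
river cycle of f (length 2): (-7, 21, 1), (1, 21, -7)
river cycle of g (length 4): (-15, 17, 3), (3, 19, -9), (-9, 17, 5), (5, 13, -15)
cycles differ ⇒ inequivalent

no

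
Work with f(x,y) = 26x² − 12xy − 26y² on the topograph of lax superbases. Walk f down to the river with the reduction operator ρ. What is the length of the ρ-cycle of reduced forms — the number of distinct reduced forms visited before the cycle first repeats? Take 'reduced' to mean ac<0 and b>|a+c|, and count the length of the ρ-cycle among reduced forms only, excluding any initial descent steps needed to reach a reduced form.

D = 2848, ⌊√D⌋ = 53
descent: ρ → (-26,12,26)  [lands on river]
river: ρ → (26,40,-12)
river: ρ → (-12,32,38)
river: ρ → (38,44,-6)
river: ρ → (-6,52,6)
river: ρ → (6,44,-38)
river: ρ → (-38,32,12)
river: ρ → (12,40,-26)
ρ-cycle length = 8 (tail of 1 descent step not counted)

8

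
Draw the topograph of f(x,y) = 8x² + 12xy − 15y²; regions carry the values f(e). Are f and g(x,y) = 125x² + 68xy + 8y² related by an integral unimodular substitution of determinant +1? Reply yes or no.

D₁ = 624, D₂ = 624
river cycle of f (length 4): (-15, 18, 5), (5, 22, -7), (-7, 20, 8), (8, 12, -15)
river cycle of g (length 4): (8, 12, -15), (-15, 18, 5), (5, 22, -7), (-7, 20, 8)
cycles coincide ⇒ equivalent

yes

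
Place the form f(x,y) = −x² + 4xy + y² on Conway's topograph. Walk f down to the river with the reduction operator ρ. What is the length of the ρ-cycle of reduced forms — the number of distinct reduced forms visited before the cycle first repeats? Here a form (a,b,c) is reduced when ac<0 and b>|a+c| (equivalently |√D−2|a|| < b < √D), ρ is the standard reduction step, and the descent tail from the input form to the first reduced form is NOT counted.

D = 20, ⌊√D⌋ = 4
river: ρ → (1,4,-1)
river: ρ → (-1,4,1)
ρ-cycle length = 2 (tail of 0 descent steps not counted)

2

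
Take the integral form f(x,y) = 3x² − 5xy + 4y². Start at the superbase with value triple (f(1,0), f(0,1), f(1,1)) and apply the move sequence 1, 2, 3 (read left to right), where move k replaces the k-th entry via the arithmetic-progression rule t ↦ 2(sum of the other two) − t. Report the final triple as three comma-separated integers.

start (3,4,2) = (f(1,0),f(0,1),f(1,1))
replace slot 1: 2·(4+2) − 3 = 9 → (9,4,2)
replace slot 2: 2·(9+2) − 4 = 18 → (9,18,2)
replace slot 3: 2·(9+18) − 2 = 52 → (9,18,52)

9,18,52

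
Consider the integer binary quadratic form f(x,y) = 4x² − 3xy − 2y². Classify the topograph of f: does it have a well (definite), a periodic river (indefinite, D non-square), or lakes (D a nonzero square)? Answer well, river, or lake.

D = b²−4ac = (-3)² − 4·4·(-2) = 41
D > 0 non-square ⇒ indefinite ⇒ periodic river

river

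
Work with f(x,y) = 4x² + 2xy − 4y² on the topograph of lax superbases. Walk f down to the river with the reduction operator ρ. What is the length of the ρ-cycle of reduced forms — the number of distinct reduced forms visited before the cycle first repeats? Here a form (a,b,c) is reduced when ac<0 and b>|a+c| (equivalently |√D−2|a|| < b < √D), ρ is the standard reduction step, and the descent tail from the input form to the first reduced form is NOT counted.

D = 68, ⌊√D⌋ = 8
river: ρ → (-4,6,2)
river: ρ → (2,6,-4)
river: ρ → (-4,2,4)
river: ρ → (4,6,-2)
river: ρ → (-2,6,4)
river: ρ → (4,2,-4)
ρ-cycle length = 6 (tail of 0 descent steps not counted)

6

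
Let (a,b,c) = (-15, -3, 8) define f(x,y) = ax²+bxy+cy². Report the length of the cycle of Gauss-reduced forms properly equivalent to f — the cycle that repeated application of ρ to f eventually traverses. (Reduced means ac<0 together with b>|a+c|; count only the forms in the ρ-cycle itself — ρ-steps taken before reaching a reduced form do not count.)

D = 489, ⌊√D⌋ = 22
descent: ρ → (8,19,-4)  [lands on river]
river: ρ → (-4,21,3)
river: ρ → (3,21,-4)
river: ρ → (-4,19,8)
river: ρ → (8,13,-10)
river: ρ → (-10,7,11)
river: ρ → (11,15,-6)
river: ρ → (-6,21,2)
river: ρ → (2,19,-16)
river: ρ → (-16,13,5)
river: ρ → (5,17,-10)
river: ρ → (-10,3,12)
river: ρ → (12,21,-1)
river: ρ → (-1,21,12)
river: ρ → (12,3,-10)
river: ρ → (-10,17,5)
river: ρ → (5,13,-16)
river: ρ → (-16,19,2)
river: ρ → (2,21,-6)
river: ρ → (-6,15,11)
river: ρ → (11,7,-10)
river: ρ → (-10,13,8)
ρ-cycle length = 22 (tail of 1 descent step not counted)

22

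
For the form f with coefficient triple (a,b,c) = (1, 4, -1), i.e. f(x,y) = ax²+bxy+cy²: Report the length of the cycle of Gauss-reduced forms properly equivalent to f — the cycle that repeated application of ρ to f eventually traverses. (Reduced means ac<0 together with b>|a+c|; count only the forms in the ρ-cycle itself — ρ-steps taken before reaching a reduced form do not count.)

D = 20, ⌊√D⌋ = 4
river: ρ → (-1,4,1)
river: ρ → (1,4,-1)
ρ-cycle length = 2 (tail of 0 descent steps not counted)

2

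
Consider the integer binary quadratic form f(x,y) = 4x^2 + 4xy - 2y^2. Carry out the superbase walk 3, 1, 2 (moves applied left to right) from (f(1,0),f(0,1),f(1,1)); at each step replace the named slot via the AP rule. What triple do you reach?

start (4,-2,6) = (f(1,0),f(0,1),f(1,1))
replace slot 3: 2·(4+(-2)) − 6 = -2 → (4,-2,-2)
replace slot 1: 2·((-2)+(-2)) − 4 = -12 → (-12,-2,-2)
replace slot 2: 2·((-12)+(-2)) − (-2) = -26 → (-12,-26,-2)

-12,-26,-2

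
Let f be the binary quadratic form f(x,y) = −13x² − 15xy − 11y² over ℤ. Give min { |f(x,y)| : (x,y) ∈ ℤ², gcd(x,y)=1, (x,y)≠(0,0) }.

translate: b→-11 (≡15 mod 26), so (13,15,11)→(13,-11,9)
flip: (13,-11,9)→(9,11,13)
translate: b→-7 (≡11 mod 18), so (9,11,13)→(9,-7,11)
reduced (well bottom): (9,-7,11) with a≤c, −a<b≤a
well minimum |f| = |-9| = 9 (negative-definite)

9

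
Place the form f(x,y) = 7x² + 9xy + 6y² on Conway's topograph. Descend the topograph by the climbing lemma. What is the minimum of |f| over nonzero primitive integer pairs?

translate: b→-5 (≡9 mod 14), so (7,9,6)→(7,-5,4)
flip: (7,-5,4)→(4,5,7)
translate: b→-3 (≡5 mod 8), so (4,5,7)→(4,-3,6)
reduced (well bottom): (4,-3,6) with a≤c, −a<b≤a
well minimum = a = 4

4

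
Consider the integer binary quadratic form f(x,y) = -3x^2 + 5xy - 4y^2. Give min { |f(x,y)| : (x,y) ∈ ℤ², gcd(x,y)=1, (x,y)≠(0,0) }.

translate: b→1 (≡-5 mod 6), so (3,-5,4)→(3,1,2)
flip: (3,1,2)→(2,-1,3)
reduced (well bottom): (2,-1,3) with a≤c, −a<b≤a
well minimum |f| = |-2| = 2 (negative-definite)

2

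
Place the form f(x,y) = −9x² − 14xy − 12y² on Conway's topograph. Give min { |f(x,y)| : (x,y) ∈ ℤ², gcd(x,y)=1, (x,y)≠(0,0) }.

translate: b→-4 (≡14 mod 18), so (9,14,12)→(9,-4,7)
flip: (9,-4,7)→(7,4,9)
reduced (well bottom): (7,4,9) with a≤c, −a<b≤a
well minimum |f| = |-7| = 7 (negative-definite)

7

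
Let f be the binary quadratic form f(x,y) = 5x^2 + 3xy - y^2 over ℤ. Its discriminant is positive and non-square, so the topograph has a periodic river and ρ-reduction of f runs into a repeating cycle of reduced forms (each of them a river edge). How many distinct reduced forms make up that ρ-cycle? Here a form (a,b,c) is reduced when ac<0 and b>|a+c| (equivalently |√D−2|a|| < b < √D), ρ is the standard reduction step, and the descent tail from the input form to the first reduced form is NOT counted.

D = 29, ⌊√D⌋ = 5
descent: ρ → (-1,5,1)  [lands on river]
river: ρ → (1,5,-1)
ρ-cycle length = 2 (tail of 1 descent step not counted)

2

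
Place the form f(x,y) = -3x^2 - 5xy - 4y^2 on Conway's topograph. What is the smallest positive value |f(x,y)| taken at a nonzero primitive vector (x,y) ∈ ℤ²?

translate: b→-1 (≡5 mod 6), so (3,5,4)→(3,-1,2)
flip: (3,-1,2)→(2,1,3)
reduced (well bottom): (2,1,3) with a≤c, −a<b≤a
well minimum |f| = |-2| = 2 (negative-definite)

2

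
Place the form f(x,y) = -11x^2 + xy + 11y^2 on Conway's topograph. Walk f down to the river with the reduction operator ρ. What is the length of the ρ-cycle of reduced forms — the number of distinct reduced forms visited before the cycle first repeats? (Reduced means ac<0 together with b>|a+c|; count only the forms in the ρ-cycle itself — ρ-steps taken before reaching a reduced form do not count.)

D = 485, ⌊√D⌋ = 22
river: ρ → (11,21,-1)
river: ρ → (-1,21,11)
river: ρ → (11,1,-11)
river: ρ → (-11,21,1)
river: ρ → (1,21,-11)
river: ρ → (-11,1,11)
ρ-cycle length = 6 (tail of 0 descent steps not counted)

6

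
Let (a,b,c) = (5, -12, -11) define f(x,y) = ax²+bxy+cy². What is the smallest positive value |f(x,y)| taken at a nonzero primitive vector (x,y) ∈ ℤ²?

descent: ρ → (-11,12,5)  [lands on river]
river: ρ → (5,18,-2)
river: ρ → (-2,18,5)
river: ρ → (5,12,-11)
river: ρ → (-11,10,6)
river: ρ → (6,14,-7)
river: ρ → (-7,14,6)
river: ρ → (6,10,-11)
closes: descent 1, river 8
min |a| on river = 2

2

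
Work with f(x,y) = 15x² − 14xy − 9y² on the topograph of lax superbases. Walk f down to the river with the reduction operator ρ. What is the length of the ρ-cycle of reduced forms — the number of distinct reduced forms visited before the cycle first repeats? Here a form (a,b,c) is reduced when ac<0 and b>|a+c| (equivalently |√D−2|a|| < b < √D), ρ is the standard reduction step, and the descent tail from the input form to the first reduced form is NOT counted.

D = 736, ⌊√D⌋ = 27
descent: ρ → (-9,14,15)  [lands on river]
river: ρ → (15,16,-8)
river: ρ → (-8,16,15)
river: ρ → (15,14,-9)
river: ρ → (-9,22,7)
river: ρ → (7,20,-12)
river: ρ → (-12,4,15)
river: ρ → (15,26,-1)
river: ρ → (-1,26,15)
river: ρ → (15,4,-12)
river: ρ → (-12,20,7)
river: ρ → (7,22,-9)
ρ-cycle length = 12 (tail of 1 descent step not counted)

12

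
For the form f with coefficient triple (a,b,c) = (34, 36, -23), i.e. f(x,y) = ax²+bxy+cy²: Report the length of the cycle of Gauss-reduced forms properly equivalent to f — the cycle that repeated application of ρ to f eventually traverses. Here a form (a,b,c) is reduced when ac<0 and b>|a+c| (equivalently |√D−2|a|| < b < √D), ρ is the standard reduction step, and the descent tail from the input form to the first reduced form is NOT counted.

D = 4424, ⌊√D⌋ = 66
river: ρ → (-23,56,14)
river: ρ → (14,56,-23)
river: ρ → (-23,36,34)
river: ρ → (34,32,-25)
river: ρ → (-25,18,41)
river: ρ → (41,64,-2)
river: ρ → (-2,64,41)
river: ρ → (41,18,-25)
river: ρ → (-25,32,34)
river: ρ → (34,36,-23)
ρ-cycle length = 10 (tail of 0 descent steps not counted)

10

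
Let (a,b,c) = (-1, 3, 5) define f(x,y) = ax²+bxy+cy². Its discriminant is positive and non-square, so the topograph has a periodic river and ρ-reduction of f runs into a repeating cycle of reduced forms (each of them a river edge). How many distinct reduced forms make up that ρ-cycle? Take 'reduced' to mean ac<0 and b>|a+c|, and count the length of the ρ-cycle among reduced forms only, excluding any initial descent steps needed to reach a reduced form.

D = 29, ⌊√D⌋ = 5
descent: ρ → (5,-3,-1)
descent: ρ → (-1,5,1)  [lands on river]
river: ρ → (1,5,-1)
ρ-cycle length = 2 (tail of 2 descent steps not counted)

2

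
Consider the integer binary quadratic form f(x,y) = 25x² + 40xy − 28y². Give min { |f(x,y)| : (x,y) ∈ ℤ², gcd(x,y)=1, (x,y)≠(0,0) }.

river: ρ → (-28,16,37)
river: ρ → (37,58,-7)
river: ρ → (-7,54,53)
river: ρ → (53,52,-8)
river: ρ → (-8,60,25)
river: ρ → (25,40,-28)
closes: descent 0, river 6
min |a| on river = 7

7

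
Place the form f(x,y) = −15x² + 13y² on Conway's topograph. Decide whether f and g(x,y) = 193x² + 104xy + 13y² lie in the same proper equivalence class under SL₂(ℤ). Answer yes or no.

D₁ = 780, D₂ = 780
river cycle of f (length 2): (13, 26, -2), (-2, 26, 13)
river cycle of g (length 2): (13, 26, -2), (-2, 26, 13)
cycles coincide ⇒ equivalent

yes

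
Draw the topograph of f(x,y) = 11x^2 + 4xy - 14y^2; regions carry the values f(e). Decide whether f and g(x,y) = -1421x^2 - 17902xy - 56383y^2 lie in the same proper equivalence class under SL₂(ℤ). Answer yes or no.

D₁ = 632, D₂ = 632
river cycle of f (length 8): (-14, 24, 1), (1, 24, -14), (-14, 4, 11), (11, 18, -7), (-7, 24, 2), (2, 24, -7), (-7, 18, 11), (11, 4, -14)
river cycle of g (length 8): (-14, 24, 1), (1, 24, -14), (-14, 4, 11), (11, 18, -7), (-7, 24, 2), (2, 24, -7), (-7, 18, 11), (11, 4, -14)
cycles coincide ⇒ equivalent

yes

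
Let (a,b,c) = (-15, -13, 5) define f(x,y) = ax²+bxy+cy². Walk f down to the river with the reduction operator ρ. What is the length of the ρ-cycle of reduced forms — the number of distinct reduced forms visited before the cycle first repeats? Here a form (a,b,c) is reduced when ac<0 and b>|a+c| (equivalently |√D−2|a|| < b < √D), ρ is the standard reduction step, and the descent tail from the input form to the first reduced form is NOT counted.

D = 469, ⌊√D⌋ = 21
descent: ρ → (5,13,-15)  [lands on river]
river: ρ → (-15,17,3)
river: ρ → (3,19,-9)
river: ρ → (-9,17,5)
ρ-cycle length = 4 (tail of 1 descent step not counted)

4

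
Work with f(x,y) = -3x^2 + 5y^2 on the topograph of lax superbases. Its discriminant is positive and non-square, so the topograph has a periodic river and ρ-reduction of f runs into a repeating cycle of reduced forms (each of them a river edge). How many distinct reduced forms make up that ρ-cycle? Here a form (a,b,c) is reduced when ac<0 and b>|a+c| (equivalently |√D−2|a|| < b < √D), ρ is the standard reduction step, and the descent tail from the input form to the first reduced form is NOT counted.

D = 60, ⌊√D⌋ = 7
descent: ρ → (5,0,-3)
descent: ρ → (-3,6,2)  [lands on river]
river: ρ → (2,6,-3)
ρ-cycle length = 2 (tail of 2 descent steps not counted)

2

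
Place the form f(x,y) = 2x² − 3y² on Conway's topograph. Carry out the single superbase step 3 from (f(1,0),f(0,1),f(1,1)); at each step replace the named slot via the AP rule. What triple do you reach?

start (2,-3,-1) = (f(1,0),f(0,1),f(1,1))
replace slot 3: 2·(2+(-3)) − (-1) = -1 → (2,-3,-1)

2,-3,-1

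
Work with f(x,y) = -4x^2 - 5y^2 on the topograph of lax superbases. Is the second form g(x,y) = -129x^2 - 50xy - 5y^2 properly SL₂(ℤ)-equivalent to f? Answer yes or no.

D₁ = -80, D₂ = -80
f is negative-definite; reduce −f:
−f: reduced (well bottom): (4,0,5) with a≤c, −a<b≤a
flip sign back: reduced form of f is (-4,0,-5)
g is negative-definite; reduce −g:
−g: flip: (129,50,5)→(5,-50,129)
−g: translate: b→0 (≡-50 mod 10), so (5,-50,129)→(5,0,4)
−g: flip: (5,0,4)→(4,0,5)
−g: reduced (well bottom): (4,0,5) with a≤c, −a<b≤a
flip sign back: reduced form of g is (-4,0,-5)
reduced forms (-4, 0, -5) vs (-4, 0, -5) ⇒ equivalent

yes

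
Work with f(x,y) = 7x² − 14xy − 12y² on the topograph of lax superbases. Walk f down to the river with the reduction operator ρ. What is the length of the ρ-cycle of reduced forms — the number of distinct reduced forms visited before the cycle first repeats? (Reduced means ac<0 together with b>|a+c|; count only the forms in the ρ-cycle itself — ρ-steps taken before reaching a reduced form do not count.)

D = 532, ⌊√D⌋ = 23
descent: ρ → (-12,14,7)  [lands on river]
river: ρ → (7,14,-12)
river: ρ → (-12,10,9)
river: ρ → (9,8,-13)
river: ρ → (-13,18,4)
river: ρ → (4,22,-3)
river: ρ → (-3,20,11)
river: ρ → (11,2,-12)
river: ρ → (-12,22,1)
river: ρ → (1,22,-12)
river: ρ → (-12,2,11)
river: ρ → (11,20,-3)
river: ρ → (-3,22,4)
river: ρ → (4,18,-13)
river: ρ → (-13,8,9)
river: ρ → (9,10,-12)
ρ-cycle length = 16 (tail of 1 descent step not counted)

16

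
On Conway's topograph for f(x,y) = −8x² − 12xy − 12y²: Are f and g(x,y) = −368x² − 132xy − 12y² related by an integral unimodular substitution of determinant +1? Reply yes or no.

D₁ = -240, D₂ = -240
f is negative-definite; reduce −f:
−f: translate: b→-4 (≡12 mod 16), so (8,12,12)→(8,-4,8)
−f: flip: (8,-4,8)→(8,4,8)
−f: reduced (well bottom): (8,4,8) with a≤c, −a<b≤a
flip sign back: reduced form of f is (-8,-4,-8)
g is negative-definite; reduce −g:
−g: flip: (368,132,12)→(12,-132,368)
−g: translate: b→12 (≡-132 mod 24), so (12,-132,368)→(12,12,8)
−g: flip: (12,12,8)→(8,-12,12)
−g: translate: b→4 (≡-12 mod 16), so (8,-12,12)→(8,4,8)
−g: reduced (well bottom): (8,4,8) with a≤c, −a<b≤a
flip sign back: reduced form of g is (-8,-4,-8)
reduced forms (-8, -4, -8) vs (-8, -4, -8) ⇒ equivalent

yes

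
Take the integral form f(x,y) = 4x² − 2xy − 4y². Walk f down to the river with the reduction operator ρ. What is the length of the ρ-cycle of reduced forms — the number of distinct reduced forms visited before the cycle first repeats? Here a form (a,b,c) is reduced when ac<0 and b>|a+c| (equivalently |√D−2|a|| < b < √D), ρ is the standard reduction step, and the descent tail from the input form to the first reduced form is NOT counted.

D = 68, ⌊√D⌋ = 8
descent: ρ → (-4,2,4)  [lands on river]
river: ρ → (4,6,-2)
river: ρ → (-2,6,4)
river: ρ → (4,2,-4)
river: ρ → (-4,6,2)
river: ρ → (2,6,-4)
ρ-cycle length = 6 (tail of 1 descent step not counted)

6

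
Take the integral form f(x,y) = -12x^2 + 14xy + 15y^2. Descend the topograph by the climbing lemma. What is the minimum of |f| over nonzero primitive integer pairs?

river: ρ → (15,16,-11)
river: ρ → (-11,28,3)
river: ρ → (3,26,-20)
river: ρ → (-20,14,9)
river: ρ → (9,22,-12)
river: ρ → (-12,26,5)
river: ρ → (5,24,-17)
river: ρ → (-17,10,12)
river: ρ → (12,14,-15)
river: ρ → (-15,16,11)
river: ρ → (11,28,-3)
river: ρ → (-3,26,20)
river: ρ → (20,14,-9)
river: ρ → (-9,22,12)
river: ρ → (12,26,-5)
river: ρ → (-5,24,17)
river: ρ → (17,10,-12)
river: ρ → (-12,14,15)
closes: descent 0, river 18
min |a| on river = 3

3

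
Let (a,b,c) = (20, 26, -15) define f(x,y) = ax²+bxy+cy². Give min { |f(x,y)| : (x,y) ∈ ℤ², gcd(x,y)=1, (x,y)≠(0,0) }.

river: ρ → (-15,34,12)
river: ρ → (12,38,-9)
river: ρ → (-9,34,20)
river: ρ → (20,6,-23)
river: ρ → (-23,40,3)
river: ρ → (3,38,-36)
river: ρ → (-36,34,5)
river: ρ → (5,36,-29)
river: ρ → (-29,22,12)
river: ρ → (12,26,-25)
river: ρ → (-25,24,13)
river: ρ → (13,28,-21)
river: ρ → (-21,14,20)
river: ρ → (20,26,-15)
closes: descent 0, river 14
min |a| on river = 3

3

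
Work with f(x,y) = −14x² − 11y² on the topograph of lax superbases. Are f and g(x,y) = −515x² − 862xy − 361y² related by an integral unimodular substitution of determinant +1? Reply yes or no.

D₁ = -616, D₂ = -616
f is negative-definite; reduce −f:
−f: flip: (14,0,11)→(11,0,14)
−f: reduced (well bottom): (11,0,14) with a≤c, −a<b≤a
flip sign back: reduced form of f is (-11,0,-14)
g is negative-definite; reduce −g:
−g: translate: b→-168 (≡862 mod 1030), so (515,862,361)→(515,-168,14)
−g: flip: (515,-168,14)→(14,168,515)
−g: translate: b→0 (≡168 mod 28), so (14,168,515)→(14,0,11)
−g: flip: (14,0,11)→(11,0,14)
−g: reduced (well bottom): (11,0,14) with a≤c, −a<b≤a
flip sign back: reduced form of g is (-11,0,-14)
reduced forms (-11, 0, -14) vs (-11, 0, -14) ⇒ equivalent

yes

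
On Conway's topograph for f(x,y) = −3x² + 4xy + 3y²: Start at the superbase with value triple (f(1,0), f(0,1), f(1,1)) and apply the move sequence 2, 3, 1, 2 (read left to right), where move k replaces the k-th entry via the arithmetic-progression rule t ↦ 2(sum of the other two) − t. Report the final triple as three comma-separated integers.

start (-3,3,4) = (f(1,0),f(0,1),f(1,1))
replace slot 2: 2·((-3)+4) − 3 = -1 → (-3,-1,4)
replace slot 3: 2·((-3)+(-1)) − 4 = -12 → (-3,-1,-12)
replace slot 1: 2·((-1)+(-12)) − (-3) = -23 → (-23,-1,-12)
replace slot 2: 2·((-23)+(-12)) − (-1) = -69 → (-23,-69,-12)

-23,-69,-12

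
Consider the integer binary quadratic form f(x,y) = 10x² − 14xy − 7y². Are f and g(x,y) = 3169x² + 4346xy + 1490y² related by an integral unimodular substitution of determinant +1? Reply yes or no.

D₁ = 476, D₂ = 476
river cycle of f (length 8): (-7, 14, 10), (10, 6, -11), (-11, 16, 5), (5, 14, -14), (-14, 14, 5), (5, 16, -11), (-11, 6, 10), (10, 14, -7)
river cycle of g (length 8): (10, 6, -11), (-11, 16, 5), (5, 14, -14), (-14, 14, 5), (5, 16, -11), (-11, 6, 10), (10, 14, -7), (-7, 14, 10)
cycles coincide ⇒ equivalent

yes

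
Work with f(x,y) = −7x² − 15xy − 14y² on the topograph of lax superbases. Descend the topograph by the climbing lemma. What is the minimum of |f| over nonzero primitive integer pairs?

translate: b→1 (≡15 mod 14), so (7,15,14)→(7,1,6)
flip: (7,1,6)→(6,-1,7)
reduced (well bottom): (6,-1,7) with a≤c, −a<b≤a
well minimum |f| = |-6| = 6 (negative-definite)

6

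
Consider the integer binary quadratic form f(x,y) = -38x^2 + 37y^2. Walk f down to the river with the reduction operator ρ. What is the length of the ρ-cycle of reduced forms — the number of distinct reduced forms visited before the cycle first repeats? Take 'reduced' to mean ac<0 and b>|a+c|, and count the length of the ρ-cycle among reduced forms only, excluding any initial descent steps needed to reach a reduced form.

D = 5624, ⌊√D⌋ = 74
descent: ρ → (37,74,-1)  [lands on river]
river: ρ → (-1,74,37)
ρ-cycle length = 2 (tail of 1 descent step not counted)

2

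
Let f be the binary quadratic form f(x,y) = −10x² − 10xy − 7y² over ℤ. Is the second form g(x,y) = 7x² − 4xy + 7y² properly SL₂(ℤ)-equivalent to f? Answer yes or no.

D₁ = -180, D₂ = -180
f is negative-definite; reduce −f:
−f: flip: (10,10,7)→(7,-10,10)
−f: translate: b→4 (≡-10 mod 14), so (7,-10,10)→(7,4,7)
−f: reduced (well bottom): (7,4,7) with a≤c, −a<b≤a
flip sign back: reduced form of f is (-7,-4,-7)
g: flip: (7,-4,7)→(7,4,7)
g: reduced (well bottom): (7,4,7) with a≤c, −a<b≤a
reduced forms (-7, -4, -7) vs (7, 4, 7) ⇒ inequivalent

no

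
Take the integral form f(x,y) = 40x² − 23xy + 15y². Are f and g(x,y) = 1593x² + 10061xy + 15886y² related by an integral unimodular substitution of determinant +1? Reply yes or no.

D₁ = -1871, D₂ = -1871
f: flip: (40,-23,15)→(15,23,40)
f: translate: b→-7 (≡23 mod 30), so (15,23,40)→(15,-7,32)
f: reduced (well bottom): (15,-7,32) with a≤c, −a<b≤a
g: translate: b→503 (≡10061 mod 3186), so (1593,10061,15886)→(1593,503,40)
g: flip: (1593,503,40)→(40,-503,1593)
g: translate: b→-23 (≡-503 mod 80), so (40,-503,1593)→(40,-23,15)
g: flip: (40,-23,15)→(15,23,40)
g: translate: b→-7 (≡23 mod 30), so (15,23,40)→(15,-7,32)
g: reduced (well bottom): (15,-7,32) with a≤c, −a<b≤a
reduced forms (15, -7, 32) vs (15, -7, 32) ⇒ equivalent

yes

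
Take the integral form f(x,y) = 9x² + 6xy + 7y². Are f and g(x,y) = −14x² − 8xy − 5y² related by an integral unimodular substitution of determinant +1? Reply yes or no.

D₁ = -216, D₂ = -216
f: flip: (9,6,7)→(7,-6,9)
f: reduced (well bottom): (7,-6,9) with a≤c, −a<b≤a
g is negative-definite; reduce −g:
−g: flip: (14,8,5)→(5,-8,14)
−g: translate: b→2 (≡-8 mod 10), so (5,-8,14)→(5,2,11)
−g: reduced (well bottom): (5,2,11) with a≤c, −a<b≤a
flip sign back: reduced form of g is (-5,-2,-11)
reduced forms (7, -6, 9) vs (-5, -2, -11) ⇒ inequivalent

no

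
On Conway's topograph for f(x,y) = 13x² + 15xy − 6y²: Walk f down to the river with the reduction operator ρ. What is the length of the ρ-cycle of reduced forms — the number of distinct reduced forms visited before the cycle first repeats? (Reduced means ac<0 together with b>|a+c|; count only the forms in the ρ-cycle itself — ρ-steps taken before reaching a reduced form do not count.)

D = 537, ⌊√D⌋ = 23
river: ρ → (-6,21,4)
river: ρ → (4,19,-11)
river: ρ → (-11,3,12)
river: ρ → (12,21,-2)
river: ρ → (-2,23,1)
river: ρ → (1,23,-2)
river: ρ → (-2,21,12)
river: ρ → (12,3,-11)
river: ρ → (-11,19,4)
river: ρ → (4,21,-6)
river: ρ → (-6,15,13)
river: ρ → (13,11,-8)
river: ρ → (-8,21,3)
river: ρ → (3,21,-8)
river: ρ → (-8,11,13)
river: ρ → (13,15,-6)
ρ-cycle length = 16 (tail of 0 descent steps not counted)

16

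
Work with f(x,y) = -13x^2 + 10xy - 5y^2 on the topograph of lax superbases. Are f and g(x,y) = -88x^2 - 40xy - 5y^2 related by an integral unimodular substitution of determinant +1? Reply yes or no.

D₁ = -160, D₂ = -160
f is negative-definite; reduce −f:
−f: flip: (13,-10,5)→(5,10,13)
−f: translate: b→0 (≡10 mod 10), so (5,10,13)→(5,0,8)
−f: reduced (well bottom): (5,0,8) with a≤c, −a<b≤a
flip sign back: reduced form of f is (-5,0,-8)
g is negative-definite; reduce −g:
−g: flip: (88,40,5)→(5,-40,88)
−g: translate: b→0 (≡-40 mod 10), so (5,-40,88)→(5,0,8)
−g: reduced (well bottom): (5,0,8) with a≤c, −a<b≤a
flip sign back: reduced form of g is (-5,0,-8)
reduced forms (-5, 0, -8) vs (-5, 0, -8) ⇒ equivalent

yes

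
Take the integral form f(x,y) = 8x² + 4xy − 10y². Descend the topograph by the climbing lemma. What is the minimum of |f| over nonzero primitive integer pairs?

river: ρ → (-10,16,2)
river: ρ → (2,16,-10)
river: ρ → (-10,4,8)
river: ρ → (8,12,-6)
river: ρ → (-6,12,8)
river: ρ → (8,4,-10)
closes: descent 0, river 6
min |a| on river = 2

2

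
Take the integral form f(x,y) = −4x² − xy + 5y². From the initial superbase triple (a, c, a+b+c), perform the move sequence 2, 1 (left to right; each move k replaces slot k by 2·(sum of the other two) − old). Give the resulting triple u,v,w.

start (-4,5,0) = (f(1,0),f(0,1),f(1,1))
replace slot 2: 2·((-4)+0) − 5 = -13 → (-4,-13,0)
replace slot 1: 2·((-13)+0) − (-4) = -22 → (-22,-13,0)

-22,-13,0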